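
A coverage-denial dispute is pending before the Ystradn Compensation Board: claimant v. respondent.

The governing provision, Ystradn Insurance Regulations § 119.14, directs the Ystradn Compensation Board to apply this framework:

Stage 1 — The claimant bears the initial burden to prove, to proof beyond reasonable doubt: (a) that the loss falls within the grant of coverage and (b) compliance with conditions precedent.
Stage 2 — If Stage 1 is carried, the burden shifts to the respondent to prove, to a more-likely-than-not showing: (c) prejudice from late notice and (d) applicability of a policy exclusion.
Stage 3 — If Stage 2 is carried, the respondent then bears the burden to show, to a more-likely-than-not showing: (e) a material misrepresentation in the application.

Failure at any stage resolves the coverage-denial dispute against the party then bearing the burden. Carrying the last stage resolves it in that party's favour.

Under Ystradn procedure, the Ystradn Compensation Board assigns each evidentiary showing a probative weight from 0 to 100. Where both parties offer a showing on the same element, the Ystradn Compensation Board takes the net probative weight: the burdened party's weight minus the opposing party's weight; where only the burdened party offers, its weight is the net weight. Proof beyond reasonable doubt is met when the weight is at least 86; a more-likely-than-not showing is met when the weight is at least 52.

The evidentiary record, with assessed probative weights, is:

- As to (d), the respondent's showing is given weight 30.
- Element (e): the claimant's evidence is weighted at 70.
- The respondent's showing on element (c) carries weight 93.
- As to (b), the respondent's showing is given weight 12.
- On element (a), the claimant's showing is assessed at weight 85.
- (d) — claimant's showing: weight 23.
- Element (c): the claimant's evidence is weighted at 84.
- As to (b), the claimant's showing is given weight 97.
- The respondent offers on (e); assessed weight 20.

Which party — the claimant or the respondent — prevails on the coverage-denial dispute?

Stage 1 — burden on claimant; standard: proof beyond reasonable doubt (weight is at least 86).
    (a): 85 < 86 [not met]
    (b): 97 − 12 = 85 < 86 [not met]
  Stage 1 not carried; the claimant fails its burden.
The respondent prevails.

respondent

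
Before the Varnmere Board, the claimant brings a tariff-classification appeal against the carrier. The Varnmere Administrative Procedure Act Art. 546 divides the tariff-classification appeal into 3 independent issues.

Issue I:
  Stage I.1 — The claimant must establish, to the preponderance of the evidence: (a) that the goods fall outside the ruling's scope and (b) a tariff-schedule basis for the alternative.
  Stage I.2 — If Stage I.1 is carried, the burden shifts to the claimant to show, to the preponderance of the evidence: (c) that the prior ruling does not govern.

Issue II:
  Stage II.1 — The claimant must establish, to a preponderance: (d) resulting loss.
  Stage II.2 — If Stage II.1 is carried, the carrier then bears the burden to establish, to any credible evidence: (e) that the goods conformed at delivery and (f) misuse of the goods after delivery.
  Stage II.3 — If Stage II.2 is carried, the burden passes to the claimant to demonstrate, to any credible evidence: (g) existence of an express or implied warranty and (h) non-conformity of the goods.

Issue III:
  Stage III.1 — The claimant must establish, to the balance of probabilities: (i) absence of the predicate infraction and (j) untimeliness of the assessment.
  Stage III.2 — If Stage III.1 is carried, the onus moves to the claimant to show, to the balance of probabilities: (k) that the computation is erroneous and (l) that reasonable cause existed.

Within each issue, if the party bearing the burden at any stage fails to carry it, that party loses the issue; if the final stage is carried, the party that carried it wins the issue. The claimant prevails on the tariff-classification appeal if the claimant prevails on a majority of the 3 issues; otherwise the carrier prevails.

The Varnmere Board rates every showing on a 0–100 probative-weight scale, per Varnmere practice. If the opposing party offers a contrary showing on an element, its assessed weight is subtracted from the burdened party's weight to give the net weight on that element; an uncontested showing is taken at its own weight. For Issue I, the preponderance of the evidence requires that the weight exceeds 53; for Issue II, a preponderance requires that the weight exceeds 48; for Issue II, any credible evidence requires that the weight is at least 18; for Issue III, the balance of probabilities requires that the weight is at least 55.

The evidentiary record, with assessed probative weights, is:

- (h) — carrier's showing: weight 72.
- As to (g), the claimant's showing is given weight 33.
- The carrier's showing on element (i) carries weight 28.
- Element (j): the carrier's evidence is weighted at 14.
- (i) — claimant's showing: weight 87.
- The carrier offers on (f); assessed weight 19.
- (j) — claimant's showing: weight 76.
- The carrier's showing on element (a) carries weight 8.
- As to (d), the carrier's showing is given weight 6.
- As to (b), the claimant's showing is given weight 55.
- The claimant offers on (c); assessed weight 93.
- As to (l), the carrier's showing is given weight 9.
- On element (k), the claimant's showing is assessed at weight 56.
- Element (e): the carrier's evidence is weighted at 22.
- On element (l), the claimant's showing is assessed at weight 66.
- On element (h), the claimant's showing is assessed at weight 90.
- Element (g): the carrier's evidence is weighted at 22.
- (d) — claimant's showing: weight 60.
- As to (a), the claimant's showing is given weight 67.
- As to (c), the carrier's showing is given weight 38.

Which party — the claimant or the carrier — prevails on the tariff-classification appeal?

claimant

— Issue I —
Stage I.1 (claimant, the preponderance of the evidence, weight exceeds 53): (a) net 67−8=59 > 53 — meets; (b) 55 > 53 — meets.
  Stage I.1 carried; the burden remains with the claimant.
Stage I.2 (claimant, the preponderance of the evidence, weight exceeds 53): (c) net 93−38=55 > 53 — meets.
  All elements met at the final stage.
All stages carried — the claimant prevails on this issue.
— Issue II —
Stage II.1 — burden on claimant; standard: a preponderance (weight exceeds 48).
    (d): 60 − 6 = 54 > 48 [met]
  Stage II.1 is satisfied; the onus moves to the carrier.
Stage II.2 — burden on carrier; standard: any credible evidence (weight is at least 18).
    (e): 22 ≥ 18 [met]
    (f): 19 ≥ 18 [met]
  Stage II.2 is satisfied; the onus moves to the claimant.
Stage II.3 — burden on claimant; standard: any credible evidence (weight is at least 18).
    (g): 33 − 22 = 11 < 18 [not met]
    (h): 90 − 72 = 18 ≥ 18 [met]
  The claimant does not carry Stage II.3.
So the carrier prevails on this issue.
— Issue III —
Stage III.1 (claimant, the balance of probabilities, weight is at least 55): (i) net 87−28=59 ≥ 55 — meets; (j) net 76−14=62 ≥ 55 — meets.
  Stage III.1 carried; the burden remains with the claimant.
Stage III.2 (claimant, the balance of probabilities, weight is at least 55): (k) 56 ≥ 55 — meets; (l) net 66−9=57 ≥ 55 — meets.
  The claimant carries the last stage.
All stages carried — the claimant prevails on this issue.
Per-issue: Issue I → claimant; Issue II → carrier; Issue III → claimant. The claimant must prevail on a majority of issues; overall, the claimant prevails.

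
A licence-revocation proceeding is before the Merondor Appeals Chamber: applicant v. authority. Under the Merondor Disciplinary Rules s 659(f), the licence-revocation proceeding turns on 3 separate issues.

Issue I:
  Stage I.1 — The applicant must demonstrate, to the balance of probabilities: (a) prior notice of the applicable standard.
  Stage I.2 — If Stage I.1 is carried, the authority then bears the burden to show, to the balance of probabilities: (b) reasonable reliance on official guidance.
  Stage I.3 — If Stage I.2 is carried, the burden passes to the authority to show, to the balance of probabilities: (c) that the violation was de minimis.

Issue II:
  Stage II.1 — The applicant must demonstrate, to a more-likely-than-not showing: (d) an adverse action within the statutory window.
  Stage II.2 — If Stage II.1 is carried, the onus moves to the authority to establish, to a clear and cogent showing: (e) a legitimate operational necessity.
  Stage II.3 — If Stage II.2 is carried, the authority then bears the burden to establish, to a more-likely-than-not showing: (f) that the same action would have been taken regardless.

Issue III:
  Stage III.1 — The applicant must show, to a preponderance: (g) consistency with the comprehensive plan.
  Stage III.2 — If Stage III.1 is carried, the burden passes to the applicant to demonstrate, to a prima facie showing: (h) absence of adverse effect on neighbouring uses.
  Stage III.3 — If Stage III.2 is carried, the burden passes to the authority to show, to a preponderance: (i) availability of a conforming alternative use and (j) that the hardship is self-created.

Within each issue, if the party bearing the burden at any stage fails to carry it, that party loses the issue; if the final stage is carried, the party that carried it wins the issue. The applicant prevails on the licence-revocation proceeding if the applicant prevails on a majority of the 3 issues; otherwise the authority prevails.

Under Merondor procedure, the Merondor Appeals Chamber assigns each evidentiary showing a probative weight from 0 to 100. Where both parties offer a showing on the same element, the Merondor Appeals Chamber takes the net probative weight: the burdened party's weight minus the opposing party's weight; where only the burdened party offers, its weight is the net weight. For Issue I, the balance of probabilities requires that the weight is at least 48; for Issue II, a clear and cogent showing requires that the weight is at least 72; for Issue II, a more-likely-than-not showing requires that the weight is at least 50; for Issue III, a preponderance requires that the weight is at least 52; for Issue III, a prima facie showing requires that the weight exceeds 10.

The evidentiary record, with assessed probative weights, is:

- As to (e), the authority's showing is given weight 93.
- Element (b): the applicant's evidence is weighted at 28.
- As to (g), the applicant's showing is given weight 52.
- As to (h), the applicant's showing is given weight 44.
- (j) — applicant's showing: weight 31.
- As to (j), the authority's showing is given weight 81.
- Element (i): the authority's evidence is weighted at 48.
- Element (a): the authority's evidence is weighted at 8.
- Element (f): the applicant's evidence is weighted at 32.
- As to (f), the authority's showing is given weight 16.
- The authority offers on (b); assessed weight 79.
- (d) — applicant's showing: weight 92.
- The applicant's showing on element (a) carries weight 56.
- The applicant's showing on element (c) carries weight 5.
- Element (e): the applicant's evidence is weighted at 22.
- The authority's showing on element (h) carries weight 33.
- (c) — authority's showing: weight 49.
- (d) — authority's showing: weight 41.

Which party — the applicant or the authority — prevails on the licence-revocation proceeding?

applicant

— Issue I —
At Stage I.1 the applicant must meet the balance of probabilities (weight is at least 48): on (a) the weight is 56 less the opposing 8 gives net 48, ≥ 48, so (a) meets the standard.
  Stage I.1 carried; the burden shifts to the authority.
At Stage I.2 the authority must meet the balance of probabilities (weight is at least 48): on (b) the weight is 79 less the opposing 28 gives net 51, ≥ 48, so (b) meets the standard.
  Stage I.2 is satisfied; the authority continues to bear the burden.
At Stage I.3 the authority must meet the balance of probabilities (weight is at least 48): on (c) the weight is 49 less the opposing 5 gives net 44, which does not reach 48, so (c) does not meet the standard.
  Stage I.3 not carried; the authority fails its burden.
The applicant prevails on this issue.
— Issue II —
Stage II.1 — burden on applicant; standard: a more-likely-than-not showing (weight is at least 50).
    (d): 92 − 41 = 51 ≥ 50 [met]
  All elements met. The burden passes to the authority.
Stage II.2 — burden on authority; standard: a clear and cogent showing (weight is at least 72).
    (e): 93 − 22 = 71 < 72 [not met]
  Not every element is met, so the authority fails to carry Stage II.2.
So the applicant prevails on this issue.
— Issue III —
At Stage III.1 the applicant must meet a preponderance (weight is at least 52): on (g) the weight is 52, which does reach 52, so (g) meets the standard.
  All elements met. The applicant retains the burden for Stage III.2.
At Stage III.2 the applicant must meet a prima facie showing (weight exceeds 10): on (h) the weight is 44 less the opposing 33 gives net 11, which does exceed 10, so (h) meets the standard.
  All elements met. The burden passes to the authority.
At Stage III.3 the authority must meet a preponderance (weight is at least 52): on (i) the weight is 48, which does not reach 52, so (i) does not meet the standard; on (j) the weight is 81 less the opposing 31 gives net 50, < 52, so (j) does not meet the standard.
  Stage III.3 not carried; the authority fails its burden.
So the applicant prevails on this issue.
Per-issue: Issue I → applicant; Issue II → applicant; Issue III → applicant. The applicant must prevail on a majority of issues; overall, the applicant prevails.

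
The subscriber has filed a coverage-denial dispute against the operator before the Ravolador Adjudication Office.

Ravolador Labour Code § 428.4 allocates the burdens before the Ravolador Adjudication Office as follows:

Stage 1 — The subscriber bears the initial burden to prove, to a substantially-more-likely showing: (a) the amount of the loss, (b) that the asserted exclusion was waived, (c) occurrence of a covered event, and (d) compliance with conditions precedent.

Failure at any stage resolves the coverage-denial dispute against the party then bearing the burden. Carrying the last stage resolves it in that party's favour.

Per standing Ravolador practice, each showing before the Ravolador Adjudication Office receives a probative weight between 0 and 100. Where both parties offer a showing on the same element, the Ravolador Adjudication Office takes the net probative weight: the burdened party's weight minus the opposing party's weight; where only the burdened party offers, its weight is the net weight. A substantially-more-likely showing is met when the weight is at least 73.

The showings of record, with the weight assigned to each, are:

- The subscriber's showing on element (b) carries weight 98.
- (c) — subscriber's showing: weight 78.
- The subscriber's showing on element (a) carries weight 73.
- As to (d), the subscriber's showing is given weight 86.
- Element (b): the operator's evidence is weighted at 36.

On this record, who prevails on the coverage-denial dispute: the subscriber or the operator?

operator

Stage 1 — burden on subscriber; standard: a substantially-more-likely showing (weight is at least 73).
    (a): 73 ≥ 73 [met]
    (b): 98 − 36 = 62 < 73 [not met]
    (c): 78 ≥ 73 [met]
    (d): 86 ≥ 73 [met]
  Stage 1 not carried; the subscriber fails its burden.
The operator prevails.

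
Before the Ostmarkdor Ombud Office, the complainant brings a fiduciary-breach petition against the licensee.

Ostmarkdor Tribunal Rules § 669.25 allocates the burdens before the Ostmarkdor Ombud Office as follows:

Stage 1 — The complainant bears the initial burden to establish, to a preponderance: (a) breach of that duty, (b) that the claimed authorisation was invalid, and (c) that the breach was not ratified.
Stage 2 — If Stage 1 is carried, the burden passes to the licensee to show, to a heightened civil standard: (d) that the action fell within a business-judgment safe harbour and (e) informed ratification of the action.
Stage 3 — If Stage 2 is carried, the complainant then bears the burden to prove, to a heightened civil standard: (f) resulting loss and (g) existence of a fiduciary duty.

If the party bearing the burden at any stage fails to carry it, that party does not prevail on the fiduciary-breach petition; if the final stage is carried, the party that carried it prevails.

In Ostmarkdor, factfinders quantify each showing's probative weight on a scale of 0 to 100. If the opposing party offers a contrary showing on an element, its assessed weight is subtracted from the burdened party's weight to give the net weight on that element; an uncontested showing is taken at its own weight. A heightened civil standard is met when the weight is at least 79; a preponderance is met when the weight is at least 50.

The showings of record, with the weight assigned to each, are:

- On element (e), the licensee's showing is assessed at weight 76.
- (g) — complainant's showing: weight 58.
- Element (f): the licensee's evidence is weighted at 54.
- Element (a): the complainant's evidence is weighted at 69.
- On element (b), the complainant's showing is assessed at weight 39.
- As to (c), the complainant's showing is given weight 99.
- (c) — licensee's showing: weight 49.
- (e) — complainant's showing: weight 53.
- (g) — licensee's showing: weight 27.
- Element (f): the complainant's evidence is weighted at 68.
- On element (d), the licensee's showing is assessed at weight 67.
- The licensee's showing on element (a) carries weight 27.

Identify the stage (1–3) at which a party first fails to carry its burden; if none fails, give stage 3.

At Stage 1 the complainant must meet a preponderance (weight is at least 50): on (a) the weight is 69 less the opposing 27 gives net 42, < 50, so (a) does not meet the standard; on (b) the weight is 39, which does not reach 50, so (b) does not meet the standard; on (c) the weight is 99 less the opposing 49 gives net 50, ≥ 50, so (c) meets the standard.
  The complainant does not carry Stage 1.
The analysis ends at Stage 1; the licensee prevails.

stage 1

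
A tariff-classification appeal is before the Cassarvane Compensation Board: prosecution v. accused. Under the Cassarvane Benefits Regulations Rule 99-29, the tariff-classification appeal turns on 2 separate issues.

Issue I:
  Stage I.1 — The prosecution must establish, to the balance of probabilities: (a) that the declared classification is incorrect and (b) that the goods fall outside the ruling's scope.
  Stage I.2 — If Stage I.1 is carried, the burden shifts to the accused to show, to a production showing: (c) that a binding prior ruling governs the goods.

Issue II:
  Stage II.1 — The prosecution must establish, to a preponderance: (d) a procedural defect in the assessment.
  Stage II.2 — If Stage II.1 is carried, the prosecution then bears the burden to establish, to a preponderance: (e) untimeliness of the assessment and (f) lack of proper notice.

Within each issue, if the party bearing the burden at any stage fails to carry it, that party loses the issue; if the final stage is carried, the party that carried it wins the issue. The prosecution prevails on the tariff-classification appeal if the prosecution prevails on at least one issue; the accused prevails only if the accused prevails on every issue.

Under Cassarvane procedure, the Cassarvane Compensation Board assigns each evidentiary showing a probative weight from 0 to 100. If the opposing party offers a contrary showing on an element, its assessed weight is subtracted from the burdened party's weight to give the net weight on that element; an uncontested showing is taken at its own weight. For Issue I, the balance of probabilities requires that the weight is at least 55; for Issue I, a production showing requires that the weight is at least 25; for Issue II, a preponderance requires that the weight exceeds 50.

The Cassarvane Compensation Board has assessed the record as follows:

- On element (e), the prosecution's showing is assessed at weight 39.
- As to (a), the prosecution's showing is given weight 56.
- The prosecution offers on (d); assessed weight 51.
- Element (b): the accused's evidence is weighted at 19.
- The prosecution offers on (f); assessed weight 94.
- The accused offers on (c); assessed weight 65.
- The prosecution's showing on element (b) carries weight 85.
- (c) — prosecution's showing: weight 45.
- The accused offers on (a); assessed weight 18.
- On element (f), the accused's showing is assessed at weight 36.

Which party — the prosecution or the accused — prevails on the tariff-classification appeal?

accused

— Issue I —
Stage I.1 — burden on prosecution; standard: the balance of probabilities (weight is at least 55).
    (a): 56 − 18 = 38 < 55 [not met]
    (b): 85 − 19 = 66 ≥ 55 [met]
  Not every element is met, so the prosecution fails to carry Stage I.1.
So the accused prevails on this issue.
— Issue II —
At Stage II.1 the prosecution must meet a preponderance (weight exceeds 50): on (d) the weight is 51, > 50, so (d) meets the standard.
  Stage II.1 carried; the burden remains with the prosecution.
At Stage II.2 the prosecution must meet a preponderance (weight exceeds 50): on (e) the weight is 39, ≤ 50, so (e) does not meet the standard; on (f) the weight is 94 less the opposing 36 gives net 58, > 50, so (f) meets the standard.
  Stage II.2 not carried; the prosecution fails its burden.
So the accused prevails on this issue.
Per-issue: Issue I → accused; Issue II → accused. The prosecution must prevail on at least one issue; overall, the accused prevails.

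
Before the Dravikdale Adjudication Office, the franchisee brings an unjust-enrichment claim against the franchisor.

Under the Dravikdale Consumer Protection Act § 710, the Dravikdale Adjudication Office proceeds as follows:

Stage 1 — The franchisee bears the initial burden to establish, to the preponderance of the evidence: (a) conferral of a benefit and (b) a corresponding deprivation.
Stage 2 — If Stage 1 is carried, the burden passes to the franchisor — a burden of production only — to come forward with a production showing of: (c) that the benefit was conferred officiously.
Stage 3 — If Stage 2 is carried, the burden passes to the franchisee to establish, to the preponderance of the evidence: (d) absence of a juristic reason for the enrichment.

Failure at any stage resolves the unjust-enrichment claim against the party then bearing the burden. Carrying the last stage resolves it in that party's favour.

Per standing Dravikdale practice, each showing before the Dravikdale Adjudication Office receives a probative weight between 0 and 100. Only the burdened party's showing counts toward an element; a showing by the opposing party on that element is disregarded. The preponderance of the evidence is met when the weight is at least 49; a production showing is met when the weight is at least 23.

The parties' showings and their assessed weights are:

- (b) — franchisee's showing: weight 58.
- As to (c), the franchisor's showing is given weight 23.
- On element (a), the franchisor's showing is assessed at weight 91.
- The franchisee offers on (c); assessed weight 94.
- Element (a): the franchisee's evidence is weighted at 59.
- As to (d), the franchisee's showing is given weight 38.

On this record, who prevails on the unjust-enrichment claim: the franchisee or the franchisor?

franchisor

Stage 1 (franchisee, the preponderance of the evidence, weight is at least 49): (a) 59 (franchisor's 91 disregarded) ≥ 49 — meets; (b) 58 ≥ 49 — meets.
  Stage 1 is satisfied; the onus moves to the franchisor.
Stage 2 (franchisor, a production showing, weight is at least 23): (c) 23 (franchisee's 94 disregarded) ≥ 23 — meets.
  Stage 2 is satisfied; the onus moves to the franchisee.
Stage 3 (franchisee, the preponderance of the evidence, weight is at least 49): (d) 38 < 49 — fails.
  Not every element is met, so the franchisee fails to carry Stage 3.
The analysis ends at Stage 3; the franchisor prevails.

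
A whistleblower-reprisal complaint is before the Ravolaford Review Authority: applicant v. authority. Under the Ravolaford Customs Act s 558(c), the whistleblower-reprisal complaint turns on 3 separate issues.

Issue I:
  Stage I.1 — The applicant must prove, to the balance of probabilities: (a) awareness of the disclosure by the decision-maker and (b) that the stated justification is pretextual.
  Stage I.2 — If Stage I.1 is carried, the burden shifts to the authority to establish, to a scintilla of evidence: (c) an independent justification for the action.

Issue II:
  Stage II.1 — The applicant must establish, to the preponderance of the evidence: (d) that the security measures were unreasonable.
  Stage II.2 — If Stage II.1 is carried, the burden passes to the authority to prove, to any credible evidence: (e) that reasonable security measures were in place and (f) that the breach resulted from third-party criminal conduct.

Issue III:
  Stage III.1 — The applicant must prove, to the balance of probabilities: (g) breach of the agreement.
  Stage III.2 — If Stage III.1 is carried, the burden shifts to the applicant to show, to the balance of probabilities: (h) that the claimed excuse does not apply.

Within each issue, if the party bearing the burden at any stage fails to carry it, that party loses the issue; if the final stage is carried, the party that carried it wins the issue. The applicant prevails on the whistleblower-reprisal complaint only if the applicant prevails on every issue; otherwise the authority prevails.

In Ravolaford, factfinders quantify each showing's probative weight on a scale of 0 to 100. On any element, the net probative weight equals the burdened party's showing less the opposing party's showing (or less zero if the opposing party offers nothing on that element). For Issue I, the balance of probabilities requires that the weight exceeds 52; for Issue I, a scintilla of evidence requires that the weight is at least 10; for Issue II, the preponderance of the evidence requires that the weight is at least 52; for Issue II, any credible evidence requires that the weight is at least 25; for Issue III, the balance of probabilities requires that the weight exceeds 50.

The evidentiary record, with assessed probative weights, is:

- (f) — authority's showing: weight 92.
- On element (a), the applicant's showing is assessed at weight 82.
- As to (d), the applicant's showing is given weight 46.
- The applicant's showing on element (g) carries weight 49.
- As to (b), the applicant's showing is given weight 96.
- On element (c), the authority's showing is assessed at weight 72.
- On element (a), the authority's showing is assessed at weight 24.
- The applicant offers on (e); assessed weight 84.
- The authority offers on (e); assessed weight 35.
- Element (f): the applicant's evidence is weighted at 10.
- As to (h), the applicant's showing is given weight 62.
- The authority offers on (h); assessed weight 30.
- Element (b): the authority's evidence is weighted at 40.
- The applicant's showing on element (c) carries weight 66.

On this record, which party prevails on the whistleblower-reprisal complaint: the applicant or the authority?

authority

— Issue I —
Stage I.1 — burden on applicant; standard: the balance of probabilities (weight exceeds 52).
    (a): 82 − 24 = 58 > 52 [met]
    (b): 96 − 40 = 56 > 52 [met]
  The applicant carries Stage I.1; the authority now bears the burden.
Stage I.2 — burden on authority; standard: a scintilla of evidence (weight is at least 10).
    (c): 72 − 66 = 6 < 10 [not met]
  The authority does not carry Stage I.2.
The applicant prevails on this issue.
— Issue II —
At Stage II.1 the applicant must meet the preponderance of the evidence (weight is at least 52): on (d) the weight is 46, which does not reach 52, so (d) does not meet the standard.
  Stage II.1 not carried; the applicant fails its burden.
The authority prevails on this issue.
— Issue III —
Stage III.1 (applicant, the balance of probabilities, weight exceeds 50): (g) 49 ≤ 50 — fails.
  The applicant does not carry Stage III.1.
The analysis ends at Stage III.1; the authority prevails on this issue.
Per-issue: Issue I → applicant; Issue II → authority; Issue III → authority. The applicant must prevail on every issue; overall, the authority prevails.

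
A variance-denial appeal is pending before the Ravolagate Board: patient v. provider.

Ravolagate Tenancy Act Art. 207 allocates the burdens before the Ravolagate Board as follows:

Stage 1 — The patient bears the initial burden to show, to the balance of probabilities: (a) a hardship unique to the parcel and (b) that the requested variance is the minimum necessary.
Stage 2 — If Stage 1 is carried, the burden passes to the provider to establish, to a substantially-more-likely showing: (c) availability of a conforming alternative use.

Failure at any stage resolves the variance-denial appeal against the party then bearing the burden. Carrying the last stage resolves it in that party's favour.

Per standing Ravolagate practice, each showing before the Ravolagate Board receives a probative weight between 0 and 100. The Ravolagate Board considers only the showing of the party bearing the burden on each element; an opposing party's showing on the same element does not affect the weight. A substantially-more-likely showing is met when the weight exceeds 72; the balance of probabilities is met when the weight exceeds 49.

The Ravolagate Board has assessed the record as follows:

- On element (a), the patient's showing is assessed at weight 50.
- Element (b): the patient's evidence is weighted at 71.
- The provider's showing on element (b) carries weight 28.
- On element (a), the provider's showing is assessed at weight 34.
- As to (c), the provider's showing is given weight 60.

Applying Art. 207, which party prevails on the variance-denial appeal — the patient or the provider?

At Stage 1 the patient must meet the balance of probabilities (weight exceeds 49): on (a) the weight is 50 (the provider's 34 is given no effect), > 49, so (a) meets the standard; on (b) the weight is 71 (the provider's 28 is given no effect), which does exceed 49, so (b) meets the standard.
  The patient carries Stage 1; the provider now bears the burden.
At Stage 2 the provider must meet a substantially-more-likely showing (weight exceeds 72): on (c) the weight is 60, ≤ 72, so (c) does not meet the standard.
  Stage 2 not carried; the provider fails its burden.
The patient prevails.

patient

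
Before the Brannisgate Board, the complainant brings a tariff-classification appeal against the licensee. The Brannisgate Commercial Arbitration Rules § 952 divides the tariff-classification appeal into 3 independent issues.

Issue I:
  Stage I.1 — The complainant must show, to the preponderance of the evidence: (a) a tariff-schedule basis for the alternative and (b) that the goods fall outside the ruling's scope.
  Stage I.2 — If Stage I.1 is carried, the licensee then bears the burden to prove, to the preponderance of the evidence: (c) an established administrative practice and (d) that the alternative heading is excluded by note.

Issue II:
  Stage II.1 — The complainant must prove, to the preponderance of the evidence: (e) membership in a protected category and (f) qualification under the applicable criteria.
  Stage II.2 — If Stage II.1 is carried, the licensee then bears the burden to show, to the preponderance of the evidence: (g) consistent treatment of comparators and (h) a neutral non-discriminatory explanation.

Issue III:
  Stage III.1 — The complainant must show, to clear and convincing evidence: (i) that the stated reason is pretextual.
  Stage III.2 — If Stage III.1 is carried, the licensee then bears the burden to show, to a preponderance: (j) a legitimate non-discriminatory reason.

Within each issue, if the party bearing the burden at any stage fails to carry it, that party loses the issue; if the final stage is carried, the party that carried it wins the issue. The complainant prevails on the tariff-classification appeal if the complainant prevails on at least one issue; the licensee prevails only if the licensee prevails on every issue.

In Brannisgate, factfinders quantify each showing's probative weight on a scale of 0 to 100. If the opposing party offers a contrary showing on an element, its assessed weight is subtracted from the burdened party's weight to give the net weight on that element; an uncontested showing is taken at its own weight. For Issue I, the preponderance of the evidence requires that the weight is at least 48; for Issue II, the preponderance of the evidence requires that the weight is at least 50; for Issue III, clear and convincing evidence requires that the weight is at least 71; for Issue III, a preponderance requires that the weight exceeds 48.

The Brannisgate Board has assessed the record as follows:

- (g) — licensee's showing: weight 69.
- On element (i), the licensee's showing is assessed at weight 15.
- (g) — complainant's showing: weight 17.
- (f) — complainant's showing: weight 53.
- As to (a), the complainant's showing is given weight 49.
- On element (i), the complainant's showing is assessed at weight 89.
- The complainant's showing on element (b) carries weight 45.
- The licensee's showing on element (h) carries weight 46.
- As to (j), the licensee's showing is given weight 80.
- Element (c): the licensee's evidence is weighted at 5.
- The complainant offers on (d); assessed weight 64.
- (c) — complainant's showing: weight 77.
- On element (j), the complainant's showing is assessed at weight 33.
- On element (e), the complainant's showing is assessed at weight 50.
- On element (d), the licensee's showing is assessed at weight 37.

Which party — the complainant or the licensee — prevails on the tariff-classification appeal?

complainant

— Issue I —
Stage I.1 — burden on complainant; standard: the preponderance of the evidence (weight is at least 48).
    (a): 49 ≥ 48 [met]
    (b): 45 < 48 [not met]
  Not every element is met, so the complainant fails to carry Stage I.1.
The analysis ends at Stage I.1; the licensee prevails on this issue.
— Issue II —
Stage II.1 — burden on complainant; standard: the preponderance of the evidence (weight is at least 50).
    (e): 50 ≥ 50 [met]
    (f): 53 ≥ 50 [met]
  Stage II.1 carried; the burden shifts to the licensee.
Stage II.2 — burden on licensee; standard: the preponderance of the evidence (weight is at least 50).
    (g): 69 − 17 = 52 ≥ 50 [met]
    (h): 46 < 50 [not met]
  Not every element is met, so the licensee fails to carry Stage II.2.
The analysis ends at Stage II.2; the complainant prevails on this issue.
— Issue III —
Stage III.1 (complainant, clear and convincing evidence, weight is at least 71): (i) net 89−15=74 ≥ 71 — meets.
  All elements met. The burden passes to the licensee.
Stage III.2 (licensee, a preponderance, weight exceeds 48): (j) net 80−33=47 ≤ 48 — fails.
  Stage III.2 not carried; the licensee fails its burden.
The complainant prevails on this issue.
Per-issue: Issue I → licensee; Issue II → complainant; Issue III → complainant. The complainant must prevail on at least one issue; overall, the complainant prevails.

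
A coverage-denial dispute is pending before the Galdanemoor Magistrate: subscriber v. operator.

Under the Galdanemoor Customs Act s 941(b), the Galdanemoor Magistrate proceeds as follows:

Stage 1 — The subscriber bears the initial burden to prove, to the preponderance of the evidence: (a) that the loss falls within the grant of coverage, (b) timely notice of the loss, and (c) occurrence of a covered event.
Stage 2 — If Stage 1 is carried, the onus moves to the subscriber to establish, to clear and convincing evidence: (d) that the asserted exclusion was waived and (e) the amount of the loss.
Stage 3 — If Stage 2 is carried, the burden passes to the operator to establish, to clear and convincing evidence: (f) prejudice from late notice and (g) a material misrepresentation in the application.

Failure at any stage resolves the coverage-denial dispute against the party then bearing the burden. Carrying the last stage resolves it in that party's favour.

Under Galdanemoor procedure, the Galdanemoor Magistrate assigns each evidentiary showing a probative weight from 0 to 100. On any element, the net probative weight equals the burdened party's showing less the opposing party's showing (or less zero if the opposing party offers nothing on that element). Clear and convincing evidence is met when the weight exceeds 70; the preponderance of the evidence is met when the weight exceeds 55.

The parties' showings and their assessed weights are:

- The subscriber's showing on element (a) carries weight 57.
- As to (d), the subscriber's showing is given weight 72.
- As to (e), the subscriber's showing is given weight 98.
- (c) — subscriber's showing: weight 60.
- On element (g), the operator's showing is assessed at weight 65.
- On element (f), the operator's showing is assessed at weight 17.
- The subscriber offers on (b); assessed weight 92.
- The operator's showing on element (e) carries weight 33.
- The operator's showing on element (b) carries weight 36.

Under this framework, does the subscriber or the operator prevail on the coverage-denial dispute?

Stage 1 (subscriber, the preponderance of the evidence, weight exceeds 55): (a) 57 > 55 — meets; (b) net 92−36=56 > 55 — meets; (c) 60 > 55 — meets.
  All elements met. The subscriber retains the burden for Stage 2.
Stage 2 (subscriber, clear and convincing evidence, weight exceeds 70): (d) 72 > 70 — meets; (e) net 98−33=65 ≤ 70 — fails.
  Not every element is met, so the subscriber fails to carry Stage 2.
The operator prevails.

operator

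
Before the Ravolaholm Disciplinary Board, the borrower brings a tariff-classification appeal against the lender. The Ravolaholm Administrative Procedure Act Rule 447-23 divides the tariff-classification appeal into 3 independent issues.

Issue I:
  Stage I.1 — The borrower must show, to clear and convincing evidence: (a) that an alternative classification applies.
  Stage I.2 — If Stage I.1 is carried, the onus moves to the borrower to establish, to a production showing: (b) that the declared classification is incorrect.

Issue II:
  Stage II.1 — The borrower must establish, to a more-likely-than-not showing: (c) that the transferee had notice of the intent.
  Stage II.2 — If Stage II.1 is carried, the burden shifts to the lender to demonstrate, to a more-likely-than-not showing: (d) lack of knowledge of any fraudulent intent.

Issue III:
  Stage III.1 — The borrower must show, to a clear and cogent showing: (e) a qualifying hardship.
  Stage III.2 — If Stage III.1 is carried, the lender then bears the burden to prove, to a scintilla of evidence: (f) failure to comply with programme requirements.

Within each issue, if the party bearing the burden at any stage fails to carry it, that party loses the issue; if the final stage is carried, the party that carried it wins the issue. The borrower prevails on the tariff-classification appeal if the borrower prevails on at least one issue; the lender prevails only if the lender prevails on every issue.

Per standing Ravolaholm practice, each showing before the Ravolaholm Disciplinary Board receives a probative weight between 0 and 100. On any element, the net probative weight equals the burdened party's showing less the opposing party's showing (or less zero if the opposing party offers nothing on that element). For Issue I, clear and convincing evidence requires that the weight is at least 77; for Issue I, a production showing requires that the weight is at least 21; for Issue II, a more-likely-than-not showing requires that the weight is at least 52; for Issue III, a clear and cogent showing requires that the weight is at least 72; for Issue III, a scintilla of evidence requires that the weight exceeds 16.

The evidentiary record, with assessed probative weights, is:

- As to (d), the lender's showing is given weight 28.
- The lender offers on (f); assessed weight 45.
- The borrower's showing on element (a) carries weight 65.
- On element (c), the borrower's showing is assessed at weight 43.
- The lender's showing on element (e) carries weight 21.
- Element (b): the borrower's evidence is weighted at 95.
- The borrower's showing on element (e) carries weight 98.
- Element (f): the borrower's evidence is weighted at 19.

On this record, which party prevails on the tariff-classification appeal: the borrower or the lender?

— Issue I —
At Stage I.1 the borrower must meet clear and convincing evidence (weight is at least 77): on (a) the weight is 65, which does not reach 77, so (a) does not meet the standard.
  Stage I.1 not carried; the borrower fails its burden.
The lender prevails on this issue.
— Issue II —
At Stage II.1 the borrower must meet a more-likely-than-not showing (weight is at least 52): on (c) the weight is 43, which does not reach 52, so (c) does not meet the standard.
  Not every element is met, so the borrower fails to carry Stage II.1.
The analysis ends at Stage II.1; the lender prevails on this issue.
— Issue III —
At Stage III.1 the borrower must meet a clear and cogent showing (weight is at least 72): on (e) the weight is 98 less the opposing 21 gives net 77, ≥ 72, so (e) meets the standard.
  The borrower carries Stage III.1; the lender now bears the burden.
At Stage III.2 the lender must meet a scintilla of evidence (weight exceeds 16): on (f) the weight is 45 less the opposing 19 gives net 26, which does exceed 16, so (f) meets the standard.
  The lender carries the last stage.
Every stage carried; the lender prevails on this issue.
Per-issue: Issue I → lender; Issue II → lender; Issue III → lender. The borrower must prevail on at least one issue; overall, the lender prevails.

lender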